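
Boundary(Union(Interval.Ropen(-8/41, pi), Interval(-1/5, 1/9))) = {-1/5, pi}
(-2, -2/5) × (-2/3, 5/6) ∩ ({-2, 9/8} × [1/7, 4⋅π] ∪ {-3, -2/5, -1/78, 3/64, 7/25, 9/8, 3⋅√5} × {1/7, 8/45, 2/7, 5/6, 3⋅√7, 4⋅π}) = ∅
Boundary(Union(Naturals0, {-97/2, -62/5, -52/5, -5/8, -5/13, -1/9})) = Union({-97/2, -62/5, -52/5, -5/8, -5/13, -1/9}, Naturals0)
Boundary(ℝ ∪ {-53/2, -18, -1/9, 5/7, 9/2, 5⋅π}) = ∅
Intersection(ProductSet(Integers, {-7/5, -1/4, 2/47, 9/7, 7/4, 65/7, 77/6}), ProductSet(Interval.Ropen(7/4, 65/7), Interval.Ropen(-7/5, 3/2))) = ProductSet(Range(2, 10, 1), {-7/5, -1/4, 2/47, 9/7})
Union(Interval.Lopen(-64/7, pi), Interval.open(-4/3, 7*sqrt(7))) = Interval.open(-64/7, 7*sqrt(7))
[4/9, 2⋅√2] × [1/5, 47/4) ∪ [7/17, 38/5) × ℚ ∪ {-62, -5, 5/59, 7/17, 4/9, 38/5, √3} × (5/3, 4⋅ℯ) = ([7/17, 38/5) × ℚ) ∪ ([4/9, 2⋅√2] × [1/5, 47/4)) ∪ ({-62, -5, 5/59, 7/17, 4/9, 38/5, √3} × (5/3, 4⋅ℯ))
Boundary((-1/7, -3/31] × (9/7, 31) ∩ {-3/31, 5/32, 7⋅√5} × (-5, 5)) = {-3/31} × [9/7, 5]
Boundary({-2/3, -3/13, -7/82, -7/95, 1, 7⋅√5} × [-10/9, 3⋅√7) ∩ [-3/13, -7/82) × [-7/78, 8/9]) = {-3/13} × [-7/78, 8/9]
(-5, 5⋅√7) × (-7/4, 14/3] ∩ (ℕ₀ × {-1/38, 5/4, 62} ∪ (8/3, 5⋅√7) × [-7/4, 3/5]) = ({0, 1, …, 13} × {-1/38, 5/4}) ∪ ((8/3, 5⋅√7) × (-7/4, 3/5])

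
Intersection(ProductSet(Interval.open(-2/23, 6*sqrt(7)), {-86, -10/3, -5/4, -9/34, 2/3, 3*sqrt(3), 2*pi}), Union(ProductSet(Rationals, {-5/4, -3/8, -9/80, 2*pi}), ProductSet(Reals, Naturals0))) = ProductSet(Intersection(Interval.open(-2/23, 6*sqrt(7)), Rationals), {-5/4, 2*pi})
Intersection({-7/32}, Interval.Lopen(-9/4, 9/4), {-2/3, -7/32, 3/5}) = {-7/32}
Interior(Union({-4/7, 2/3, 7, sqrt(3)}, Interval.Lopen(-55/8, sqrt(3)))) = Interval.open(-55/8, sqrt(3))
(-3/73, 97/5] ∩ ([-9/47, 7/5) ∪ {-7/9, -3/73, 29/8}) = (-3/73, 7/5) ∪ {29/8}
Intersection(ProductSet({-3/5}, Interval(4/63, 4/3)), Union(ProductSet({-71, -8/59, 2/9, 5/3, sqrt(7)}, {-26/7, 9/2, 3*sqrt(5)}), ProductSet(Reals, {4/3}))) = ProductSet({-3/5}, {4/3})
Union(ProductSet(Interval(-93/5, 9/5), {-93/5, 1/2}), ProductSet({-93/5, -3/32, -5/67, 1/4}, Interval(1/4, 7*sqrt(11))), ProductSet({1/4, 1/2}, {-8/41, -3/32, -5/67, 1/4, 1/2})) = Union(ProductSet({1/4, 1/2}, {-8/41, -3/32, -5/67, 1/4, 1/2}), ProductSet({-93/5, -3/32, -5/67, 1/4}, Interval(1/4, 7*sqrt(11))), ProductSet(Interval(-93/5, 9/5), {-93/5, 1/2}))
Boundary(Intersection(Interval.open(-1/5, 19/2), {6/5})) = {6/5}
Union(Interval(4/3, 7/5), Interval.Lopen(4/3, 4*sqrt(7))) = Interval(4/3, 4*sqrt(7))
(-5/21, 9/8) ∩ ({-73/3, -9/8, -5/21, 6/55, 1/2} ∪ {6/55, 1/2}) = {6/55, 1/2}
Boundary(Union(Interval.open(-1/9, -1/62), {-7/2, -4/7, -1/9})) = {-7/2, -4/7, -1/9, -1/62}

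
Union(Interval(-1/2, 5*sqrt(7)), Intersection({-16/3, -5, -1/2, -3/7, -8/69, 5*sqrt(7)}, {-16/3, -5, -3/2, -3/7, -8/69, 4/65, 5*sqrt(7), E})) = Union({-16/3, -5}, Interval(-1/2, 5*sqrt(7)))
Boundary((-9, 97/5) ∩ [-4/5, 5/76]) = {-4/5, 5/76}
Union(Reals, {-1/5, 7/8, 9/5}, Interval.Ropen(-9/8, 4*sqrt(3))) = Interval(-oo, oo)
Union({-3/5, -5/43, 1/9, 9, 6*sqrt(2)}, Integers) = Union({-3/5, -5/43, 1/9, 6*sqrt(2)}, Integers)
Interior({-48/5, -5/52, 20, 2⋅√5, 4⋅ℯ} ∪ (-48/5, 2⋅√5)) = (-48/5, 2⋅√5)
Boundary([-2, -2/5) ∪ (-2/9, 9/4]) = {-2, -2/5, -2/9, 9/4}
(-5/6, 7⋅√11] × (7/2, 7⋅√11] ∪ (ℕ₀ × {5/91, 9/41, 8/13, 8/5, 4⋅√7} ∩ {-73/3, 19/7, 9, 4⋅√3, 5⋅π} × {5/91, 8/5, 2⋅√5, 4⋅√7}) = ({9} × {5/91, 8/5, 4⋅√7}) ∪ ((-5/6, 7⋅√11] × (7/2, 7⋅√11])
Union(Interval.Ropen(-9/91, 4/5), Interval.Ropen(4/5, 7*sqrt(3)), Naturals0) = Union(Interval.Ropen(-9/91, 7*sqrt(3)), Naturals0)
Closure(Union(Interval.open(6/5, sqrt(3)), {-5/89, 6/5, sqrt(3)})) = Union({-5/89}, Interval(6/5, sqrt(3)))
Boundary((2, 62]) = {2, 62}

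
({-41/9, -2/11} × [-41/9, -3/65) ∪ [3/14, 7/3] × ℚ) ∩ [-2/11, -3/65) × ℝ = {-2/11} × [-41/9, -3/65)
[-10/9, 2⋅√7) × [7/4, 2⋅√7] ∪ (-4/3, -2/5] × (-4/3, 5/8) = ((-4/3, -2/5] × (-4/3, 5/8)) ∪ ([-10/9, 2⋅√7) × [7/4, 2⋅√7])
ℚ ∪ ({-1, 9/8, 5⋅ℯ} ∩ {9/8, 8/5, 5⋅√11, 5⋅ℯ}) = ℚ ∪ {5⋅ℯ}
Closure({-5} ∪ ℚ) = ℝ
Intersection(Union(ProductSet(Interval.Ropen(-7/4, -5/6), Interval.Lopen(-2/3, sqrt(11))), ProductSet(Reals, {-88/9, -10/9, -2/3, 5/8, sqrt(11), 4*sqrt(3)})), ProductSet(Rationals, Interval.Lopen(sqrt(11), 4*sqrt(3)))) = ProductSet(Rationals, {4*sqrt(3)})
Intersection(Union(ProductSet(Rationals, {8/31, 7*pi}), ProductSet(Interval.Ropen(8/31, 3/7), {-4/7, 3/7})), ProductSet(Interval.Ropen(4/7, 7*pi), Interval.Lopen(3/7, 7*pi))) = ProductSet(Intersection(Interval.Ropen(4/7, 7*pi), Rationals), {7*pi})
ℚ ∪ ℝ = ℝ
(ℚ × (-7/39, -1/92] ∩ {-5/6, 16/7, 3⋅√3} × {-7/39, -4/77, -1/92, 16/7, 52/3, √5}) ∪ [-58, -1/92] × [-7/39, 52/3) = ({-5/6, 16/7} × {-4/77, -1/92}) ∪ ([-58, -1/92] × [-7/39, 52/3))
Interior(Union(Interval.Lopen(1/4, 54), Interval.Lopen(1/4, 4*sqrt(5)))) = Interval.open(1/4, 54)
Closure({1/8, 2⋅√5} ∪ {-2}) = {-2, 1/8, 2⋅√5}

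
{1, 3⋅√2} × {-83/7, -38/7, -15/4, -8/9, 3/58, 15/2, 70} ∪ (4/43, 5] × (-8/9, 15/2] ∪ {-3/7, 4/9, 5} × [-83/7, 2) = ({-3/7, 4/9, 5} × [-83/7, 2)) ∪ ((4/43, 5] × (-8/9, 15/2]) ∪ ({1, 3⋅√2} × {-83/7, -38/7, -15/4, -8/9, 3/58, 15/2, 70})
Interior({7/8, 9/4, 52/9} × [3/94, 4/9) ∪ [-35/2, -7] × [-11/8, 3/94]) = (-35/2, -7) × (-11/8, 3/94)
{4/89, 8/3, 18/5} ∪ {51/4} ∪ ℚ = ℚ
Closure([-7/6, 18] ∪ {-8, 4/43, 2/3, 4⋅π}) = {-8} ∪ [-7/6, 18]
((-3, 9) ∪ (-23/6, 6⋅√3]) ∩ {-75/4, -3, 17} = {-3}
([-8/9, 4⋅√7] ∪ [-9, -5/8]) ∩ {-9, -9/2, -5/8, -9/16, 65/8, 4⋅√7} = {-9, -9/2, -5/8, -9/16, 65/8, 4⋅√7}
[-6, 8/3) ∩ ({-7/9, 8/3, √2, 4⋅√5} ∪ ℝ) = [-6, 8/3)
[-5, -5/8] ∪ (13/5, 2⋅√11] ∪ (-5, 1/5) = [-5, 1/5) ∪ (13/5, 2⋅√11]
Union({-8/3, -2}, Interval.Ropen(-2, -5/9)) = Union({-8/3}, Interval.Ropen(-2, -5/9))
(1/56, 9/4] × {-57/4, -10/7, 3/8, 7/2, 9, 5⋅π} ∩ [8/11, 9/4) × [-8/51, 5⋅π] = [8/11, 9/4) × {3/8, 7/2, 9, 5⋅π}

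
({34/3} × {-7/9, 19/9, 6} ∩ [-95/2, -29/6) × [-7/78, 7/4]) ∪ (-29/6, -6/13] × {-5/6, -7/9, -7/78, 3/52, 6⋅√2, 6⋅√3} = (-29/6, -6/13] × {-5/6, -7/9, -7/78, 3/52, 6⋅√2, 6⋅√3}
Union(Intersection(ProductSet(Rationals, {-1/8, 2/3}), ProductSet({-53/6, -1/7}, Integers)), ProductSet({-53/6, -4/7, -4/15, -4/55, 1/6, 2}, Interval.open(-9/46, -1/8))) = ProductSet({-53/6, -4/7, -4/15, -4/55, 1/6, 2}, Interval.open(-9/46, -1/8))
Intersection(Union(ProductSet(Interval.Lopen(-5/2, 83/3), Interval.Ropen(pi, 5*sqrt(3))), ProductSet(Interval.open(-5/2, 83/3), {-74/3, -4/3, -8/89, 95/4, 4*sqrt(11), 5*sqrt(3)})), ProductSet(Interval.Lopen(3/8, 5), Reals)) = ProductSet(Interval.Lopen(3/8, 5), Union({-74/3, -4/3, -8/89, 95/4, 4*sqrt(11)}, Interval(pi, 5*sqrt(3))))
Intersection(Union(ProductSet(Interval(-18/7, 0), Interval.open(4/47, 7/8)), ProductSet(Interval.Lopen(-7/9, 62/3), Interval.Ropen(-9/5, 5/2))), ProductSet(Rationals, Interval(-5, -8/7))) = ProductSet(Intersection(Interval.Lopen(-7/9, 62/3), Rationals), Interval(-9/5, -8/7))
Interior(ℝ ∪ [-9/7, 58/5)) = (-∞, ∞)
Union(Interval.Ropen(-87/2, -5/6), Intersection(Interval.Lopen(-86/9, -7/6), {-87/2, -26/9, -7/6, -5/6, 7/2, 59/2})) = Interval.Ropen(-87/2, -5/6)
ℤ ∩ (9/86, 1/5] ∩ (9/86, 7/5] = ∅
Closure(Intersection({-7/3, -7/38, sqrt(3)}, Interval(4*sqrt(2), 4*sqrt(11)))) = EmptySet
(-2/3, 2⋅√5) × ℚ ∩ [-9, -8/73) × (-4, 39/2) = (-2/3, -8/73) × (ℚ ∩ (-4, 39/2))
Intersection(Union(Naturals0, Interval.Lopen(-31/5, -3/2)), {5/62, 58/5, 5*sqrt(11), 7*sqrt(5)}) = EmptySet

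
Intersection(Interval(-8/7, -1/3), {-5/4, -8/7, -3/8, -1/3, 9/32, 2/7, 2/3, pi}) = {-8/7, -3/8, -1/3}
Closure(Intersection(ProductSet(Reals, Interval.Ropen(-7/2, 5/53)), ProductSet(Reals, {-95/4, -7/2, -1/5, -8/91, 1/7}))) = ProductSet(Reals, {-7/2, -1/5, -8/91})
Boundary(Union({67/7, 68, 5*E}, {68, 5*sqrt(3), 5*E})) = {67/7, 68, 5*sqrt(3), 5*E}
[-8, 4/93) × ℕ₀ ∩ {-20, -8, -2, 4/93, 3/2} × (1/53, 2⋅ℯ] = {-8, -2} × {1, 2, …, 5}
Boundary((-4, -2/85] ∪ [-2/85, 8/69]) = {-4, 8/69}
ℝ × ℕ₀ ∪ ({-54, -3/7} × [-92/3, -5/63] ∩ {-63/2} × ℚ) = ℝ × ℕ₀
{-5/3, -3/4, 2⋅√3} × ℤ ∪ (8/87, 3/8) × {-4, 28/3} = ((8/87, 3/8) × {-4, 28/3}) ∪ ({-5/3, -3/4, 2⋅√3} × ℤ)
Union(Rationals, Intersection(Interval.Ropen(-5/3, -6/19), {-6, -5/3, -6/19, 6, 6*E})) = Rationals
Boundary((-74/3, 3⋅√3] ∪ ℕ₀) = {-74/3, 3⋅√3} ∪ (ℕ₀ \ (-74/3, 3⋅√3))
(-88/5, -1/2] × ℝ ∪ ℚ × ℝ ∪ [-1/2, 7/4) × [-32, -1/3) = ((ℚ ∪ [-88/5, -1/2]) × ℝ) ∪ ([-1/2, 7/4) × [-32, -1/3))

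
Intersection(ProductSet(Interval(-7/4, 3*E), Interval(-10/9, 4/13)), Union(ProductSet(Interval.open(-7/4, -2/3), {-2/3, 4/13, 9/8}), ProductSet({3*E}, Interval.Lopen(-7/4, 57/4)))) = Union(ProductSet({3*E}, Interval(-10/9, 4/13)), ProductSet(Interval.open(-7/4, -2/3), {-2/3, 4/13}))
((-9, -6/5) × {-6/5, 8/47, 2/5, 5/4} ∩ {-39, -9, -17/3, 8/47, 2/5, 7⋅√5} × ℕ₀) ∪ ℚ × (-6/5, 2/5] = ℚ × (-6/5, 2/5]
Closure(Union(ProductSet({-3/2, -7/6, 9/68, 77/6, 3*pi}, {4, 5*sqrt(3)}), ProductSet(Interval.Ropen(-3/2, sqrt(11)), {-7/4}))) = Union(ProductSet({-3/2, -7/6, 9/68, 77/6, 3*pi}, {4, 5*sqrt(3)}), ProductSet(Interval(-3/2, sqrt(11)), {-7/4}))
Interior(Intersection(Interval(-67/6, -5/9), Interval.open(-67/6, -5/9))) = Interval.open(-67/6, -5/9)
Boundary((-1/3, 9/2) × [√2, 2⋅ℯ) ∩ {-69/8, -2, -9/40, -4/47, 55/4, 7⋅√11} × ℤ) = {-9/40, -4/47} × {2, 3, 4, 5}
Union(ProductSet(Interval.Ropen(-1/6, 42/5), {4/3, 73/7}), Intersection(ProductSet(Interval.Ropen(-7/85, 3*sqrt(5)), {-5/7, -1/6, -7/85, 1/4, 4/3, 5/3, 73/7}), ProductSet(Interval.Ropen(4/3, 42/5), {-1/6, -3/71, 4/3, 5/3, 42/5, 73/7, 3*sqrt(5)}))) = Union(ProductSet(Interval.Ropen(-1/6, 42/5), {4/3, 73/7}), ProductSet(Interval.Ropen(4/3, 3*sqrt(5)), {-1/6, 4/3, 5/3, 73/7}))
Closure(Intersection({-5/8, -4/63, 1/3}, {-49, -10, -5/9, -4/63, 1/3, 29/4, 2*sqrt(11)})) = {-4/63, 1/3}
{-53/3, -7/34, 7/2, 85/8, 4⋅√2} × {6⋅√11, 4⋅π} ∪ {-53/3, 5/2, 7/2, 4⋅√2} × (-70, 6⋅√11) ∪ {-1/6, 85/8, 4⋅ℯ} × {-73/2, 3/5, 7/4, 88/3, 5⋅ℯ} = ({-1/6, 85/8, 4⋅ℯ} × {-73/2, 3/5, 7/4, 88/3, 5⋅ℯ}) ∪ ({-53/3, 5/2, 7/2, 4⋅√2} × (-70, 6⋅√11)) ∪ ({-53/3, -7/34, 7/2, 85/8, 4⋅√2} × {6⋅√11, 4⋅π})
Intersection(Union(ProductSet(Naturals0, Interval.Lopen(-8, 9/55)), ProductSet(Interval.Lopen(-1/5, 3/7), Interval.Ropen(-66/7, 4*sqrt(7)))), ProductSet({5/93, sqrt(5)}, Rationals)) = ProductSet({5/93}, Intersection(Interval.Ropen(-66/7, 4*sqrt(7)), Rationals))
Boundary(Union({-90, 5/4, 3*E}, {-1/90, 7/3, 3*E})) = {-90, -1/90, 5/4, 7/3, 3*E}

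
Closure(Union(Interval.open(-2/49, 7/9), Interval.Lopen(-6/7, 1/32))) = Interval(-6/7, 7/9)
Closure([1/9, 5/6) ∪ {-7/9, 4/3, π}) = {-7/9, 4/3, π} ∪ [1/9, 5/6]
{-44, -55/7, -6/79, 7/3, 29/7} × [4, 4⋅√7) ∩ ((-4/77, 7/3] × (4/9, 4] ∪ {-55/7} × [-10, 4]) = {-55/7, 7/3} × {4}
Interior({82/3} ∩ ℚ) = ∅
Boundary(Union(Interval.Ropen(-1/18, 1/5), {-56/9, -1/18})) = {-56/9, -1/18, 1/5}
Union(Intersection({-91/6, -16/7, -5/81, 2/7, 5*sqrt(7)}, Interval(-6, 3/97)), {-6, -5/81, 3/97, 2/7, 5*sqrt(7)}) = {-6, -16/7, -5/81, 3/97, 2/7, 5*sqrt(7)}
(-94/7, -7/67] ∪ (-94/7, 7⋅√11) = (-94/7, 7⋅√11)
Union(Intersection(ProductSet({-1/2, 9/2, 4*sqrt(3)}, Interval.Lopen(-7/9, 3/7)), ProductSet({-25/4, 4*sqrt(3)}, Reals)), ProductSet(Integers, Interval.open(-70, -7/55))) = Union(ProductSet({4*sqrt(3)}, Interval.Lopen(-7/9, 3/7)), ProductSet(Integers, Interval.open(-70, -7/55)))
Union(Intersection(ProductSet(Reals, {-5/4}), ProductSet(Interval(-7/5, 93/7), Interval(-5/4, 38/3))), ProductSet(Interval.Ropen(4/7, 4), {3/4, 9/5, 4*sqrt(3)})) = Union(ProductSet(Interval(-7/5, 93/7), {-5/4}), ProductSet(Interval.Ropen(4/7, 4), {3/4, 9/5, 4*sqrt(3)}))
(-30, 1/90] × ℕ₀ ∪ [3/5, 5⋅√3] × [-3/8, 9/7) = ((-30, 1/90] × ℕ₀) ∪ ([3/5, 5⋅√3] × [-3/8, 9/7))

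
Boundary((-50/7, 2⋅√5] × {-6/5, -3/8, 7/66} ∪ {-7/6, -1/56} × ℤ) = ({-7/6, -1/56} × ℤ) ∪ ([-50/7, 2⋅√5] × {-6/5, -3/8, 7/66})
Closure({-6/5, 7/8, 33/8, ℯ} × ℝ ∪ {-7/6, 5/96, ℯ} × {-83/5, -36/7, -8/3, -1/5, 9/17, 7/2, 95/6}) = ({-6/5, 7/8, 33/8, ℯ} × ℝ) ∪ ({-7/6, 5/96, ℯ} × {-83/5, -36/7, -8/3, -1/5, 9/17, 7/2, 95/6})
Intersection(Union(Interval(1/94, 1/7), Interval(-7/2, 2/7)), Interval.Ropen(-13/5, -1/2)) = Interval.Ropen(-13/5, -1/2)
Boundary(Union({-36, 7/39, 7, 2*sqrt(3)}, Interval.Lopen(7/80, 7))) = {-36, 7/80, 7}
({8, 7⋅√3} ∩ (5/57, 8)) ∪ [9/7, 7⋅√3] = [9/7, 7⋅√3]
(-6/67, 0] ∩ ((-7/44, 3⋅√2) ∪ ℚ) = (-6/67, 0] ∪ (ℚ ∩ (-6/67, 0])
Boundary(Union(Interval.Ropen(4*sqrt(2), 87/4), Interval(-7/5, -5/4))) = {-7/5, -5/4, 87/4, 4*sqrt(2)}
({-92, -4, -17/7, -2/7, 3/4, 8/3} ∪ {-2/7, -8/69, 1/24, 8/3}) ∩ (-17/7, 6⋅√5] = {-2/7, -8/69, 1/24, 3/4, 8/3}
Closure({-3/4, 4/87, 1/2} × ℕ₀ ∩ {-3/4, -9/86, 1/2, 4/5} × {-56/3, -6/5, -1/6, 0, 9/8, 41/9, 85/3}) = {-3/4, 1/2} × {0}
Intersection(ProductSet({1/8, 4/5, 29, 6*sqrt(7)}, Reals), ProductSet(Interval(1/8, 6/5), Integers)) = ProductSet({1/8, 4/5}, Integers)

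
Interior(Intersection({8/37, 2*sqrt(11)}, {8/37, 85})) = EmptySet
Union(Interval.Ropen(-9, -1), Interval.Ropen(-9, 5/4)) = Interval.Ropen(-9, 5/4)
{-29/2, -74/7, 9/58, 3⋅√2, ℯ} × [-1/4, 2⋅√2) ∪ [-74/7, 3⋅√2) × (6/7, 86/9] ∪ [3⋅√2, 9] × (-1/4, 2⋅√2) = ([-74/7, 3⋅√2) × (6/7, 86/9]) ∪ ([3⋅√2, 9] × (-1/4, 2⋅√2)) ∪ ({-29/2, -74/7, 9/58, 3⋅√2, ℯ} × [-1/4, 2⋅√2))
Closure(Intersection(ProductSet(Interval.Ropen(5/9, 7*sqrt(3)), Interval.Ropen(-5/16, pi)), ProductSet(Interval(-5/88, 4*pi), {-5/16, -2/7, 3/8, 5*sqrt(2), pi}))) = ProductSet(Interval(5/9, 7*sqrt(3)), {-5/16, -2/7, 3/8})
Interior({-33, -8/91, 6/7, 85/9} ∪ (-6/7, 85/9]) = (-6/7, 85/9)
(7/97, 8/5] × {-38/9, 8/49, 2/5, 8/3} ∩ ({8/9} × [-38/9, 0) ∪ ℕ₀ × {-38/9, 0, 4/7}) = ({8/9} ∪ {1}) × {-38/9}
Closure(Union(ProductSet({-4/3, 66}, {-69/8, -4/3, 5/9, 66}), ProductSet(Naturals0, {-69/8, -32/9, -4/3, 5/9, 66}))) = Union(ProductSet({-4/3, 66}, {-69/8, -4/3, 5/9, 66}), ProductSet(Naturals0, {-69/8, -32/9, -4/3, 5/9, 66}))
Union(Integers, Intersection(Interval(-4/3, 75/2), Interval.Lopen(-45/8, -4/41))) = Union(Integers, Interval(-4/3, -4/41))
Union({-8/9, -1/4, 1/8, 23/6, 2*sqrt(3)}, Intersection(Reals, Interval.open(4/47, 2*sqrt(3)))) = Union({-8/9, -1/4, 23/6}, Interval.Lopen(4/47, 2*sqrt(3)))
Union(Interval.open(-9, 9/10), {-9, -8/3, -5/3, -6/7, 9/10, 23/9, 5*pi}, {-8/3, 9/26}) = Union({23/9, 5*pi}, Interval(-9, 9/10))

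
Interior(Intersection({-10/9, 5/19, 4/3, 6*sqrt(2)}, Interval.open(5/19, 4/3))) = EmptySet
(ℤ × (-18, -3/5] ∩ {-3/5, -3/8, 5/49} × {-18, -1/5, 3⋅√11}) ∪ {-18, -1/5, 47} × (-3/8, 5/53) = {-18, -1/5, 47} × (-3/8, 5/53)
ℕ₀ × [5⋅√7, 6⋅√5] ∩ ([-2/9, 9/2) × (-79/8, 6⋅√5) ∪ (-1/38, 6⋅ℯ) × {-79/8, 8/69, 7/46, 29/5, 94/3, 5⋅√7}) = ({0, 1, …, 16} × {5⋅√7}) ∪ ({0, 1, …, 4} × [5⋅√7, 6⋅√5))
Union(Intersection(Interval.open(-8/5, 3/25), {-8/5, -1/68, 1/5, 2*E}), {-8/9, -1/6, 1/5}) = {-8/9, -1/6, -1/68, 1/5}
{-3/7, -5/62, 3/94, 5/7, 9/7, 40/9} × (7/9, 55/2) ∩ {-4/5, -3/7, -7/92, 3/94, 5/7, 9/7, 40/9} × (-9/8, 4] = {-3/7, 3/94, 5/7, 9/7, 40/9} × (7/9, 4]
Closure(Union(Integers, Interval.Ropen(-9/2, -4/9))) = Union(Integers, Interval(-9/2, -4/9))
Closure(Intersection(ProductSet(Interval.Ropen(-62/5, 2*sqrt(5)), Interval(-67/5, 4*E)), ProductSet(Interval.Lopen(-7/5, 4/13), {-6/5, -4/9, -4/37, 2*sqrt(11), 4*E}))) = ProductSet(Interval(-7/5, 4/13), {-6/5, -4/9, -4/37, 2*sqrt(11), 4*E})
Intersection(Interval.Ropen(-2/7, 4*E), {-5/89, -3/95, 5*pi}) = {-5/89, -3/95}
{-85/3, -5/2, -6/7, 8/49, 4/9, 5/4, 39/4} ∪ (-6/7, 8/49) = {-85/3, -5/2, 4/9, 5/4, 39/4} ∪ [-6/7, 8/49]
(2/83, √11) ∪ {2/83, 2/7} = [2/83, √11)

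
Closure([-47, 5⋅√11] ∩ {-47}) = {-47}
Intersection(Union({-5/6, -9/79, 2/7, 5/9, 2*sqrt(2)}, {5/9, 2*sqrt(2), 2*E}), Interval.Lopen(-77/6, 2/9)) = {-5/6, -9/79}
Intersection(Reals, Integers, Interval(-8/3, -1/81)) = Range(-2, 0, 1)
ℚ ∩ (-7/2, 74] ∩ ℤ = {-3, -2, …, 74}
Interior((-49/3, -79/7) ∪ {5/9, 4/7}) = (-49/3, -79/7)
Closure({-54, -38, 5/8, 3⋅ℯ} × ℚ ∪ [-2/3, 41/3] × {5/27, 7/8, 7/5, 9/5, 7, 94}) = ({-54, -38, 5/8, 3⋅ℯ} × ℝ) ∪ ([-2/3, 41/3] × {5/27, 7/8, 7/5, 9/5, 7, 94})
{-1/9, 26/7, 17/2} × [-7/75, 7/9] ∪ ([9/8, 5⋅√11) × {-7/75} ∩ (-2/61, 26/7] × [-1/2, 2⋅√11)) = ([9/8, 26/7] × {-7/75}) ∪ ({-1/9, 26/7, 17/2} × [-7/75, 7/9])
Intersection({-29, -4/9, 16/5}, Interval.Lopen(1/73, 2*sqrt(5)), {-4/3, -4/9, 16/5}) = {16/5}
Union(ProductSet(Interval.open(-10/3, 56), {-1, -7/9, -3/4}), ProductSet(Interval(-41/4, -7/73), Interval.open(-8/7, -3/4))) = Union(ProductSet(Interval(-41/4, -7/73), Interval.open(-8/7, -3/4)), ProductSet(Interval.open(-10/3, 56), {-1, -7/9, -3/4}))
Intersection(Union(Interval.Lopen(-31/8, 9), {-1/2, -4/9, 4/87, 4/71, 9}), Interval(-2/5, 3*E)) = Interval(-2/5, 3*E)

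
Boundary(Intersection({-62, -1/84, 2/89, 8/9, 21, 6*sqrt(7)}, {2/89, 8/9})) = {2/89, 8/9}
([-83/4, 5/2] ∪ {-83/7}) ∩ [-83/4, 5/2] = [-83/4, 5/2]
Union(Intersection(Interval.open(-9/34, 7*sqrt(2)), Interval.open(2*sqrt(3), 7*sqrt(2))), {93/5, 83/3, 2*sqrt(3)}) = Union({93/5, 83/3}, Interval.Ropen(2*sqrt(3), 7*sqrt(2)))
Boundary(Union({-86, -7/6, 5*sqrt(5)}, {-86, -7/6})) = {-86, -7/6, 5*sqrt(5)}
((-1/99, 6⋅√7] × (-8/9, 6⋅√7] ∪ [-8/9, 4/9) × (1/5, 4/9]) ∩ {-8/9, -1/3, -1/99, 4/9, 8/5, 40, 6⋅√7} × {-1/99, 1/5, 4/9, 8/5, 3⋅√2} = ({-8/9, -1/3, -1/99} × {4/9}) ∪ ({4/9, 8/5, 6⋅√7} × {-1/99, 1/5, 4/9, 8/5, 3⋅√2})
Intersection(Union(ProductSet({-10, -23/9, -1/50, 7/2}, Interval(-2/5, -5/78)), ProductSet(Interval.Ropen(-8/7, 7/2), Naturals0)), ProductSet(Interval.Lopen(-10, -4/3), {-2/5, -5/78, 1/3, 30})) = ProductSet({-23/9}, {-2/5, -5/78})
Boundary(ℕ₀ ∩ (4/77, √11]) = {1, 2, 3}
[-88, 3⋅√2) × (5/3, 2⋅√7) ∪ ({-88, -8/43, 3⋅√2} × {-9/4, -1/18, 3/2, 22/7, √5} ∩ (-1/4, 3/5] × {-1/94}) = [-88, 3⋅√2) × (5/3, 2⋅√7)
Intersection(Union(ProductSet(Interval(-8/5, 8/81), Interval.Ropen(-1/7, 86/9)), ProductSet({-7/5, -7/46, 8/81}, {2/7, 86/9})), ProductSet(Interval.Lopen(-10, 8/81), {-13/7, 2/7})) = ProductSet(Interval(-8/5, 8/81), {2/7})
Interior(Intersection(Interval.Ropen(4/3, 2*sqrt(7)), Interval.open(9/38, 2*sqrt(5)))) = Interval.open(4/3, 2*sqrt(5))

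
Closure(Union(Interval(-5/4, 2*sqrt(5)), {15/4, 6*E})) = Union({6*E}, Interval(-5/4, 2*sqrt(5)))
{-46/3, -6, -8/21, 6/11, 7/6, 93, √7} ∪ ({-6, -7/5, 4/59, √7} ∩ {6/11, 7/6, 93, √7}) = {-46/3, -6, -8/21, 6/11, 7/6, 93, √7}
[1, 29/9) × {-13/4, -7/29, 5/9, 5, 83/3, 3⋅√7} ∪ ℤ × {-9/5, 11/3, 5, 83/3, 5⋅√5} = (ℤ × {-9/5, 11/3, 5, 83/3, 5⋅√5}) ∪ ([1, 29/9) × {-13/4, -7/29, 5/9, 5, 83/3, 3⋅√7})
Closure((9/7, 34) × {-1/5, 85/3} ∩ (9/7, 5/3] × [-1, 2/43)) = [9/7, 5/3] × {-1/5}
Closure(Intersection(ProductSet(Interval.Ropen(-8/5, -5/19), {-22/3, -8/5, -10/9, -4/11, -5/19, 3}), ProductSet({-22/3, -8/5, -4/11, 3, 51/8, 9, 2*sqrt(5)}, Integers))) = ProductSet({-8/5, -4/11}, {3})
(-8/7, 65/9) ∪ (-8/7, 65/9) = (-8/7, 65/9)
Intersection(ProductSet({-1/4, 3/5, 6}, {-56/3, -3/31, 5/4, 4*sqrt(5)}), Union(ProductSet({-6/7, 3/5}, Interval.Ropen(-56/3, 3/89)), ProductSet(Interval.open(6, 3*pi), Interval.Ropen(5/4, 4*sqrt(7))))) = ProductSet({3/5}, {-56/3, -3/31})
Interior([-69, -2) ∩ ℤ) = ∅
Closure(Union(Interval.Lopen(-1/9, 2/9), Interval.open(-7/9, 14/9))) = Interval(-7/9, 14/9)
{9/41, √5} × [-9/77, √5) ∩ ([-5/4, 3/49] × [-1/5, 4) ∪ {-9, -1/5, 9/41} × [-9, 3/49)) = {9/41} × [-9/77, 3/49)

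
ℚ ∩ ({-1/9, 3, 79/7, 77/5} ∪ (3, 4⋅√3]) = {-1/9, 79/7, 77/5} ∪ (ℚ ∩ [3, 4⋅√3])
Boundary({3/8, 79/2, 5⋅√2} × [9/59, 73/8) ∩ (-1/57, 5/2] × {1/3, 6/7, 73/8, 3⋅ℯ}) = {3/8} × {1/3, 6/7, 3⋅ℯ}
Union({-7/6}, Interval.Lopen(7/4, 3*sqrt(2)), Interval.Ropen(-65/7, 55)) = Interval.Ropen(-65/7, 55)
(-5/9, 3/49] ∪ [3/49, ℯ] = (-5/9, ℯ]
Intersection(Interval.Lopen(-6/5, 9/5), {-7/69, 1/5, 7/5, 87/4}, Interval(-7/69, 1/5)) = {-7/69, 1/5}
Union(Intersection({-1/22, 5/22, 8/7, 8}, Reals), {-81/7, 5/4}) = {-81/7, -1/22, 5/22, 8/7, 5/4, 8}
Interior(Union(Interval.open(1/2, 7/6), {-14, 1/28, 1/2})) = Interval.open(1/2, 7/6)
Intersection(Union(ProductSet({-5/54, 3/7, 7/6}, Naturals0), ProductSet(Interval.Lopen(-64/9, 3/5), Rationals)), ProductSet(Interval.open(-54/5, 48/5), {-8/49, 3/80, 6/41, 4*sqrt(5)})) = ProductSet(Interval.Lopen(-64/9, 3/5), {-8/49, 3/80, 6/41})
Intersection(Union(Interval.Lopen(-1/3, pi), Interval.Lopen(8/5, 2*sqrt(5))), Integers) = Range(0, 5, 1)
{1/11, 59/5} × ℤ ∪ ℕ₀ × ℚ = (ℕ₀ × ℚ) ∪ ({1/11, 59/5} × ℤ)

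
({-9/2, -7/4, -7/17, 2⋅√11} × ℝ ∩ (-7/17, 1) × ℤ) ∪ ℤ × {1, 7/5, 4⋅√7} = ℤ × {1, 7/5, 4⋅√7}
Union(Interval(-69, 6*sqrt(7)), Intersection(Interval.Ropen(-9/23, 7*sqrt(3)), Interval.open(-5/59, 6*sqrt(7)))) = Interval(-69, 6*sqrt(7))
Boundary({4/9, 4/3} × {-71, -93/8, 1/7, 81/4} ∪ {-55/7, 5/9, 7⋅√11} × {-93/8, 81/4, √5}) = ({4/9, 4/3} × {-71, -93/8, 1/7, 81/4}) ∪ ({-55/7, 5/9, 7⋅√11} × {-93/8, 81/4, √5})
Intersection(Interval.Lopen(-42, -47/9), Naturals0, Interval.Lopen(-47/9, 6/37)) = EmptySet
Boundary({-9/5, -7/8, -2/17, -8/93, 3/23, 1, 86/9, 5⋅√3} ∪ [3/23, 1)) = {-9/5, -7/8, -2/17, -8/93, 3/23, 1, 86/9, 5⋅√3}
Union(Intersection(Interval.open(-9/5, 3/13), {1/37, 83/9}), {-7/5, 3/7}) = {-7/5, 1/37, 3/7}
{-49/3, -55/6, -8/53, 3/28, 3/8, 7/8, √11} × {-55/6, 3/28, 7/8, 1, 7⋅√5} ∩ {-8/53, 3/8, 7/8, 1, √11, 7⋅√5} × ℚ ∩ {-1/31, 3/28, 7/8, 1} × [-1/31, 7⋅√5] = {7/8} × {3/28, 7/8, 1}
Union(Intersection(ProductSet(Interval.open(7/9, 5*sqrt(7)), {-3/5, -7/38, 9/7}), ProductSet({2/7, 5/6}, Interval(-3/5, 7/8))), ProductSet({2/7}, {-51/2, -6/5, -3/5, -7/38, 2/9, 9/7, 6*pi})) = Union(ProductSet({2/7}, {-51/2, -6/5, -3/5, -7/38, 2/9, 9/7, 6*pi}), ProductSet({5/6}, {-3/5, -7/38}))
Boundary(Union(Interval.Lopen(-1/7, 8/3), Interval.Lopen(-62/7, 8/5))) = {-62/7, 8/3}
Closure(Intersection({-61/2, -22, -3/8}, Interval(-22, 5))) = {-22, -3/8}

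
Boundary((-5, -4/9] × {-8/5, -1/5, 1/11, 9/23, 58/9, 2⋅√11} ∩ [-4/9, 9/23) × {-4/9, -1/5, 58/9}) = {-4/9} × {-1/5, 58/9}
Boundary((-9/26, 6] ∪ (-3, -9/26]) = {-3, 6}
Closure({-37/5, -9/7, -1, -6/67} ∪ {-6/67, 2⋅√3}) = {-37/5, -9/7, -1, -6/67, 2⋅√3}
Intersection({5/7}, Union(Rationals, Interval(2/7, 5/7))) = {5/7}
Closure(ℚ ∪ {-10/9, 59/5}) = ℝ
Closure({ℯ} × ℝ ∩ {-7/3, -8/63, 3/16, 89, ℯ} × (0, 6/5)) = {ℯ} × [0, 6/5]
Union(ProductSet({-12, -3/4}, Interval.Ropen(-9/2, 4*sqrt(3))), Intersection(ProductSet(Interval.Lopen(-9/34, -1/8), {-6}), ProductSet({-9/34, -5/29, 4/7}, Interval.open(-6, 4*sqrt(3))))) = ProductSet({-12, -3/4}, Interval.Ropen(-9/2, 4*sqrt(3)))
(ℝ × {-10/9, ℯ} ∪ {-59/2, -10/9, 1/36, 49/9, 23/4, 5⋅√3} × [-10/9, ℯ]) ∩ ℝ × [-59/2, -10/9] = ℝ × {-10/9}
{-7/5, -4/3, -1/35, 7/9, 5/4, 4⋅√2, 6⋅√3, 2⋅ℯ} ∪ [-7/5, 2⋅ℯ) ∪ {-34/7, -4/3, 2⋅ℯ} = {-34/7, 4⋅√2, 6⋅√3} ∪ [-7/5, 2⋅ℯ]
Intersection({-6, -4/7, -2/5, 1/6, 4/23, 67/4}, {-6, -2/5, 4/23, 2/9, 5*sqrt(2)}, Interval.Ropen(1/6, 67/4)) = {4/23}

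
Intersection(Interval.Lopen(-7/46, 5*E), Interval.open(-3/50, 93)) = Interval.Lopen(-3/50, 5*E)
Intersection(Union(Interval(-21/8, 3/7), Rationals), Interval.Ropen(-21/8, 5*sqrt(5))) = Union(Intersection(Interval.Ropen(-21/8, 5*sqrt(5)), Rationals), Interval(-21/8, 3/7))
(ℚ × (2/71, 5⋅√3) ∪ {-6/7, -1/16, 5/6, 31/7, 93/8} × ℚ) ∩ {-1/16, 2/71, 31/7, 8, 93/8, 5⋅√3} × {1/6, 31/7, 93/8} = ({-1/16, 31/7, 93/8} × {1/6, 31/7, 93/8}) ∪ ({-1/16, 2/71, 31/7, 8, 93/8} × {1/6, 31/7})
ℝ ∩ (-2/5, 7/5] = (-2/5, 7/5]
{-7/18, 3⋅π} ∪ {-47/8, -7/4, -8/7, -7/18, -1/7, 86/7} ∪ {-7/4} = {-47/8, -7/4, -8/7, -7/18, -1/7, 86/7, 3⋅π}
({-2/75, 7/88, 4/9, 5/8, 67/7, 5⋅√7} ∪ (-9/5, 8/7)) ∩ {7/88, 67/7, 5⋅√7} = {7/88, 67/7, 5⋅√7}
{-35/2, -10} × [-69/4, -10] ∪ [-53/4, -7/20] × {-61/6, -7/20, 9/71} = ({-35/2, -10} × [-69/4, -10]) ∪ ([-53/4, -7/20] × {-61/6, -7/20, 9/71})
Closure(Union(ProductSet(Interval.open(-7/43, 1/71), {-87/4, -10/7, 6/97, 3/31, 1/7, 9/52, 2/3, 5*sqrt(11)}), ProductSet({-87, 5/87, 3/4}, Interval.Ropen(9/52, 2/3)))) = Union(ProductSet({-87, 5/87, 3/4}, Interval(9/52, 2/3)), ProductSet(Interval(-7/43, 1/71), {-87/4, -10/7, 6/97, 3/31, 1/7, 9/52, 2/3, 5*sqrt(11)}))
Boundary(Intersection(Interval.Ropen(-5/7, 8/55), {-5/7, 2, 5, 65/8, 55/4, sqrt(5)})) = {-5/7}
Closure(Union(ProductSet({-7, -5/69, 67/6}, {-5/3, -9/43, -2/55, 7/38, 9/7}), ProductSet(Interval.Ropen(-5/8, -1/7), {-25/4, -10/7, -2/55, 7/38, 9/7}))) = Union(ProductSet({-7, -5/69, 67/6}, {-5/3, -9/43, -2/55, 7/38, 9/7}), ProductSet(Interval(-5/8, -1/7), {-25/4, -10/7, -2/55, 7/38, 9/7}))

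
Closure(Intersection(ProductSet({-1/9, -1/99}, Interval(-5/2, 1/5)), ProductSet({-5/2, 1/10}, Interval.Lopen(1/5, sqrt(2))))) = EmptySet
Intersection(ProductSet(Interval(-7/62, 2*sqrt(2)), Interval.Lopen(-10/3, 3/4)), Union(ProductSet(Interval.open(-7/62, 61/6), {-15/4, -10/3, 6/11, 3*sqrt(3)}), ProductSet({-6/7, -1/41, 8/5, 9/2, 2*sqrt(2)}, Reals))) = Union(ProductSet({-1/41, 8/5, 2*sqrt(2)}, Interval.Lopen(-10/3, 3/4)), ProductSet(Interval.Lopen(-7/62, 2*sqrt(2)), {6/11}))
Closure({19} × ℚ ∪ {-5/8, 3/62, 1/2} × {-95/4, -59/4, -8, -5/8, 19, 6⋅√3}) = ({19} × ℝ) ∪ ({-5/8, 3/62, 1/2} × {-95/4, -59/4, -8, -5/8, 19, 6⋅√3})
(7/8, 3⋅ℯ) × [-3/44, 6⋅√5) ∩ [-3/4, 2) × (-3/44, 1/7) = (7/8, 2) × (-3/44, 1/7)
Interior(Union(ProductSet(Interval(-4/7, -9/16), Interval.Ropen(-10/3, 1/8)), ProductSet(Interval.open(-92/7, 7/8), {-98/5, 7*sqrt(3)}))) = ProductSet(Interval.open(-4/7, -9/16), Interval.open(-10/3, 1/8))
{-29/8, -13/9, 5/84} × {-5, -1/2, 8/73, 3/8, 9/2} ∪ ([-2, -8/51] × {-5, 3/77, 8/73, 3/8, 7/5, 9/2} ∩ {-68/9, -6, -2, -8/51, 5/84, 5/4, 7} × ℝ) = ({-2, -8/51} × {-5, 3/77, 8/73, 3/8, 7/5, 9/2}) ∪ ({-29/8, -13/9, 5/84} × {-5, -1/2, 8/73, 3/8, 9/2})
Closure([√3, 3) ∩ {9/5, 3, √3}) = {9/5, √3}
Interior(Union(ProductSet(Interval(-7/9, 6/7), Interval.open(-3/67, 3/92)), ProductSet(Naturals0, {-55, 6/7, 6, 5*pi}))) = ProductSet(Union(Complement(Interval.open(-7/9, 6/7), Naturals0), Interval.open(-7/9, 6/7)), Interval.open(-3/67, 3/92))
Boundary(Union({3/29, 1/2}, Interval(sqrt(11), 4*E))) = {3/29, 1/2, sqrt(11), 4*E}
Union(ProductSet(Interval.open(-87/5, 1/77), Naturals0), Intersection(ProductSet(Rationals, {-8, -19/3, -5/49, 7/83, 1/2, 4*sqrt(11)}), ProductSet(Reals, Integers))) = Union(ProductSet(Interval.open(-87/5, 1/77), Naturals0), ProductSet(Rationals, {-8}))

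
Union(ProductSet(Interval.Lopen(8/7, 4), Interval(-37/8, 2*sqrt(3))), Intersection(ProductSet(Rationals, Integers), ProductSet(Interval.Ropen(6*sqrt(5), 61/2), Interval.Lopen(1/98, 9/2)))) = Union(ProductSet(Intersection(Interval.Ropen(6*sqrt(5), 61/2), Rationals), Range(1, 5, 1)), ProductSet(Interval.Lopen(8/7, 4), Interval(-37/8, 2*sqrt(3))))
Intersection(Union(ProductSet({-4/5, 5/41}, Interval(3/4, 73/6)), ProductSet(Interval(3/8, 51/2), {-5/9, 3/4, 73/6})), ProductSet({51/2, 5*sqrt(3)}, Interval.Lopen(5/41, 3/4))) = ProductSet({51/2, 5*sqrt(3)}, {3/4})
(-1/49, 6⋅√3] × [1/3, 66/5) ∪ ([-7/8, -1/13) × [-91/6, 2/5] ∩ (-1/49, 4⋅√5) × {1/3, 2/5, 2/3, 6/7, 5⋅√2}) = (-1/49, 6⋅√3] × [1/3, 66/5)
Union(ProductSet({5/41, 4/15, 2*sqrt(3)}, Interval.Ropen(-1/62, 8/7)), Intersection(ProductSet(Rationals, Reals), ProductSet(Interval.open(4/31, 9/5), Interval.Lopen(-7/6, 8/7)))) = Union(ProductSet({5/41, 4/15, 2*sqrt(3)}, Interval.Ropen(-1/62, 8/7)), ProductSet(Intersection(Interval.open(4/31, 9/5), Rationals), Interval.Lopen(-7/6, 8/7)))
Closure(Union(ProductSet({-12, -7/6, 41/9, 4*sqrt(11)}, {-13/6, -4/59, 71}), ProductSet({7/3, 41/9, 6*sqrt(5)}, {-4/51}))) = Union(ProductSet({7/3, 41/9, 6*sqrt(5)}, {-4/51}), ProductSet({-12, -7/6, 41/9, 4*sqrt(11)}, {-13/6, -4/59, 71}))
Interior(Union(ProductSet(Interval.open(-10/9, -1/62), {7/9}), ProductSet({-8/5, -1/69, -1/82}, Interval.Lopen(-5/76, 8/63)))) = EmptySet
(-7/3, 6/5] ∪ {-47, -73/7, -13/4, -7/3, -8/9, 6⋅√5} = {-47, -73/7, -13/4, 6⋅√5} ∪ [-7/3, 6/5]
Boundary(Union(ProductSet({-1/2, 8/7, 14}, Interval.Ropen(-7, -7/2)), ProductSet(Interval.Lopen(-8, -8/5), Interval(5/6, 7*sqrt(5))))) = Union(ProductSet({-8, -8/5}, Interval(5/6, 7*sqrt(5))), ProductSet({-1/2, 8/7, 14}, Interval(-7, -7/2)), ProductSet(Interval(-8, -8/5), {5/6, 7*sqrt(5)}))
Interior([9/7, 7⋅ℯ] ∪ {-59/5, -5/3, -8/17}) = (9/7, 7⋅ℯ)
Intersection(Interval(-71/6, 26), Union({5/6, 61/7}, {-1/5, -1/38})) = {-1/5, -1/38, 5/6, 61/7}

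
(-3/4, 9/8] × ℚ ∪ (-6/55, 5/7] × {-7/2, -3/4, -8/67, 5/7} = (-3/4, 9/8] × ℚ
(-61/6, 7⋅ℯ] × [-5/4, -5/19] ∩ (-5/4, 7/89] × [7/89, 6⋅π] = ∅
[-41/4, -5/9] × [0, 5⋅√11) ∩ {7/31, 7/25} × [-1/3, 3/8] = ∅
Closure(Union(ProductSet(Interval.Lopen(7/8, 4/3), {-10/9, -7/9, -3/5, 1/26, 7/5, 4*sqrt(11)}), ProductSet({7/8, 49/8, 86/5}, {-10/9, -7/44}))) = Union(ProductSet({7/8, 49/8, 86/5}, {-10/9, -7/44}), ProductSet(Interval(7/8, 4/3), {-10/9, -7/9, -3/5, 1/26, 7/5, 4*sqrt(11)}))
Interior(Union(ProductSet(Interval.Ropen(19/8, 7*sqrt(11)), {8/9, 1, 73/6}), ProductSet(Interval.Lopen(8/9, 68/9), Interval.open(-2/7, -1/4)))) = ProductSet(Interval.open(8/9, 68/9), Interval.open(-2/7, -1/4))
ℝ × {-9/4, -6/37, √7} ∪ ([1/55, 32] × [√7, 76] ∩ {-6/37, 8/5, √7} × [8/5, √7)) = ℝ × {-9/4, -6/37, √7}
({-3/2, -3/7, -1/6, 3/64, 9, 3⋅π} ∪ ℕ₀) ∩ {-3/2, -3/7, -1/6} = {-3/2, -3/7, -1/6}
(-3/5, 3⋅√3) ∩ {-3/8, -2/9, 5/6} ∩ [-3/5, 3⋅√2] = {-3/8, -2/9, 5/6}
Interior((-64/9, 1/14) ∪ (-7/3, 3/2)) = (-64/9, 3/2)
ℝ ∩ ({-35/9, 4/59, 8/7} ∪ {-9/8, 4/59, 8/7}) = {-35/9, -9/8, 4/59, 8/7}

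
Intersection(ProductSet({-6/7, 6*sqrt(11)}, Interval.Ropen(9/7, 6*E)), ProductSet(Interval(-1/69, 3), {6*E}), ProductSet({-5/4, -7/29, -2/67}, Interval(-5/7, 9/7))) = EmptySet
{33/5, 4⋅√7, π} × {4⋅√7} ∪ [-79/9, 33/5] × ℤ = ([-79/9, 33/5] × ℤ) ∪ ({33/5, 4⋅√7, π} × {4⋅√7})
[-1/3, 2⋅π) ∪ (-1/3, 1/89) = [-1/3, 2⋅π)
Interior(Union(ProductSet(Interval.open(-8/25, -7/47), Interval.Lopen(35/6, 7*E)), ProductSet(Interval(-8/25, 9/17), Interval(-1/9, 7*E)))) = ProductSet(Interval.open(-8/25, 9/17), Interval.open(-1/9, 7*E))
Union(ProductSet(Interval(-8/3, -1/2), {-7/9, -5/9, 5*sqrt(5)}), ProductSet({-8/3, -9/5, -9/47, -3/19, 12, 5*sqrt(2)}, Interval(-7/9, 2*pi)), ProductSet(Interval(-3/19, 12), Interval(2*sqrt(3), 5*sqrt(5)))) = Union(ProductSet({-8/3, -9/5, -9/47, -3/19, 12, 5*sqrt(2)}, Interval(-7/9, 2*pi)), ProductSet(Interval(-8/3, -1/2), {-7/9, -5/9, 5*sqrt(5)}), ProductSet(Interval(-3/19, 12), Interval(2*sqrt(3), 5*sqrt(5))))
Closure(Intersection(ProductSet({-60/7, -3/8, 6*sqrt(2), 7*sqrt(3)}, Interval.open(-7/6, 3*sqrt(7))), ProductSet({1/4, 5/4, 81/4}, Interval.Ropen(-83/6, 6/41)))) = EmptySet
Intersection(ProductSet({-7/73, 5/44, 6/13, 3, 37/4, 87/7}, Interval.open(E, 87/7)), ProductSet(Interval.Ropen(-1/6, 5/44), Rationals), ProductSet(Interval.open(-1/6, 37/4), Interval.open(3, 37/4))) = ProductSet({-7/73}, Intersection(Interval.open(3, 37/4), Rationals))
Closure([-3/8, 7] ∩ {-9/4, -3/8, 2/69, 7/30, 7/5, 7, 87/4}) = {-3/8, 2/69, 7/30, 7/5, 7}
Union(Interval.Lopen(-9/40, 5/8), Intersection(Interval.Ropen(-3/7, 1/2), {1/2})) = Interval.Lopen(-9/40, 5/8)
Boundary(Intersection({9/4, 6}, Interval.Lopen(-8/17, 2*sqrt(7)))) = {9/4}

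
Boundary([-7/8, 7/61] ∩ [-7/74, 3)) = {-7/74, 7/61}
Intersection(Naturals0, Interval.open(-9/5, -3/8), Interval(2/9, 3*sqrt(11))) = EmptySet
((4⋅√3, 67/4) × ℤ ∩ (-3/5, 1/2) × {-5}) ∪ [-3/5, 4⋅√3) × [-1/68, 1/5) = [-3/5, 4⋅√3) × [-1/68, 1/5)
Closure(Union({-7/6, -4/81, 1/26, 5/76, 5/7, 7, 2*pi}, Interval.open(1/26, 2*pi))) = Union({-7/6, -4/81, 7}, Interval(1/26, 2*pi))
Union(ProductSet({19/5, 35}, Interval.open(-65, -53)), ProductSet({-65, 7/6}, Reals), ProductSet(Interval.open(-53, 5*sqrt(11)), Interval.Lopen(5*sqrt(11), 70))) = Union(ProductSet({-65, 7/6}, Reals), ProductSet({19/5, 35}, Interval.open(-65, -53)), ProductSet(Interval.open(-53, 5*sqrt(11)), Interval.Lopen(5*sqrt(11), 70)))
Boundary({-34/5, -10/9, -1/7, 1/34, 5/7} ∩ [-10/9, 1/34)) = {-10/9, -1/7}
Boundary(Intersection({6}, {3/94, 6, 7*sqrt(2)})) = {6}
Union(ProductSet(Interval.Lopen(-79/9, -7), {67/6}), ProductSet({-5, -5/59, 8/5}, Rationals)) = Union(ProductSet({-5, -5/59, 8/5}, Rationals), ProductSet(Interval.Lopen(-79/9, -7), {67/6}))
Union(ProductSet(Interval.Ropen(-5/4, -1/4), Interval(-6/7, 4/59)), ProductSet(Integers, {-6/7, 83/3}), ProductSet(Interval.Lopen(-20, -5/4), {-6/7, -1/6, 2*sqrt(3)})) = Union(ProductSet(Integers, {-6/7, 83/3}), ProductSet(Interval.Lopen(-20, -5/4), {-6/7, -1/6, 2*sqrt(3)}), ProductSet(Interval.Ropen(-5/4, -1/4), Interval(-6/7, 4/59)))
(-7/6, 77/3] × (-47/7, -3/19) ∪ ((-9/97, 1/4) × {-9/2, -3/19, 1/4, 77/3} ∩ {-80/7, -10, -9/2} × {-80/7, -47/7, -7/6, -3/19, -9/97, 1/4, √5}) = (-7/6, 77/3] × (-47/7, -3/19)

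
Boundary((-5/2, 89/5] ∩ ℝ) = {-5/2, 89/5}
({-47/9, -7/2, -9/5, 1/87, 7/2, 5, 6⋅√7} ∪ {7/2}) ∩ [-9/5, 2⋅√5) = {-9/5, 1/87, 7/2}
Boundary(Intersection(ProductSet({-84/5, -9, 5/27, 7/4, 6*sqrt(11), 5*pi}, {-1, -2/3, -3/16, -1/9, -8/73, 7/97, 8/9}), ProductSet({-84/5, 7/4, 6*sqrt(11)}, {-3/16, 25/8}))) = ProductSet({-84/5, 7/4, 6*sqrt(11)}, {-3/16})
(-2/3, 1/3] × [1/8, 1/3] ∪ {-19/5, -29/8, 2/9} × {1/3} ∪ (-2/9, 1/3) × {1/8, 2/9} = ({-19/5, -29/8, 2/9} × {1/3}) ∪ ((-2/3, 1/3] × [1/8, 1/3])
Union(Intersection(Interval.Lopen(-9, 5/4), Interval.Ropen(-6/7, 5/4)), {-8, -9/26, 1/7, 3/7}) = Union({-8}, Interval.Ropen(-6/7, 5/4))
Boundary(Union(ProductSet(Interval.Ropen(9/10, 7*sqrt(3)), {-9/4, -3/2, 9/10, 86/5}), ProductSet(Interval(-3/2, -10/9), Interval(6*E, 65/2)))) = Union(ProductSet({-3/2, -10/9}, Interval(6*E, 65/2)), ProductSet(Interval(-3/2, -10/9), {65/2, 6*E}), ProductSet(Interval(9/10, 7*sqrt(3)), {-9/4, -3/2, 9/10, 86/5}))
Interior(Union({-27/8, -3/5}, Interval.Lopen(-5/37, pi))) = Interval.open(-5/37, pi)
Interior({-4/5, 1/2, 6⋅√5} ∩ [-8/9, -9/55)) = ∅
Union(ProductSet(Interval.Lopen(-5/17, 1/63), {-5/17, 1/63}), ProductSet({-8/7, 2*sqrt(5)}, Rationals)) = Union(ProductSet({-8/7, 2*sqrt(5)}, Rationals), ProductSet(Interval.Lopen(-5/17, 1/63), {-5/17, 1/63}))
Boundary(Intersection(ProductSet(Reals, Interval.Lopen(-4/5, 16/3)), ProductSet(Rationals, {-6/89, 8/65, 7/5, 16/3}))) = ProductSet(Reals, {-6/89, 8/65, 7/5, 16/3})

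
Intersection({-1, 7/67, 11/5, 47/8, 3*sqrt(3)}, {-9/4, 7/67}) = {7/67}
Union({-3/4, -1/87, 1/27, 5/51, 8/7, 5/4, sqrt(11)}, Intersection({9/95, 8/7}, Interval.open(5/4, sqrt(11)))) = {-3/4, -1/87, 1/27, 5/51, 8/7, 5/4, sqrt(11)}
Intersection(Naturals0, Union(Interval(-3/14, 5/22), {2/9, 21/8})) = Range(0, 1, 1)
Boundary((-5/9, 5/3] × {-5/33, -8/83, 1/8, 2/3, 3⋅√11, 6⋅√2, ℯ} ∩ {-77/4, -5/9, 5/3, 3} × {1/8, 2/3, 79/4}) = {5/3} × {1/8, 2/3}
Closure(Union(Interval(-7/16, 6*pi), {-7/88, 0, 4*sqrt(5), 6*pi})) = Interval(-7/16, 6*pi)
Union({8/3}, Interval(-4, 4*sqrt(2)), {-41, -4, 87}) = Union({-41, 87}, Interval(-4, 4*sqrt(2)))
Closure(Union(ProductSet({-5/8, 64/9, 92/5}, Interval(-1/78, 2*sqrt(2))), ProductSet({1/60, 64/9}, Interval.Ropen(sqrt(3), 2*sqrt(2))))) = Union(ProductSet({1/60, 64/9}, Interval(sqrt(3), 2*sqrt(2))), ProductSet({-5/8, 64/9, 92/5}, Interval(-1/78, 2*sqrt(2))))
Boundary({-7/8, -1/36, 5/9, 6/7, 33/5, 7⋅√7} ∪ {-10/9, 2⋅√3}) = {-10/9, -7/8, -1/36, 5/9, 6/7, 33/5, 2⋅√3, 7⋅√7}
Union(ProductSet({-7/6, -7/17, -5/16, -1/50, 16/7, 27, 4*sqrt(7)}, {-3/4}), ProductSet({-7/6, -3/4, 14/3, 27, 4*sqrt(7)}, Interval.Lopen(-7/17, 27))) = Union(ProductSet({-7/6, -3/4, 14/3, 27, 4*sqrt(7)}, Interval.Lopen(-7/17, 27)), ProductSet({-7/6, -7/17, -5/16, -1/50, 16/7, 27, 4*sqrt(7)}, {-3/4}))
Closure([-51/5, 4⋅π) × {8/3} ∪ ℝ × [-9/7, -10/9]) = (ℝ × [-9/7, -10/9]) ∪ ([-51/5, 4⋅π] × {8/3})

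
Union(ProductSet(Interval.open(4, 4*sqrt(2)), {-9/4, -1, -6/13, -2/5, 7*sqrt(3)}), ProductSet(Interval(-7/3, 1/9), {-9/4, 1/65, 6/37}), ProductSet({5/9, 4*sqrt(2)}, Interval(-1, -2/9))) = Union(ProductSet({5/9, 4*sqrt(2)}, Interval(-1, -2/9)), ProductSet(Interval(-7/3, 1/9), {-9/4, 1/65, 6/37}), ProductSet(Interval.open(4, 4*sqrt(2)), {-9/4, -1, -6/13, -2/5, 7*sqrt(3)}))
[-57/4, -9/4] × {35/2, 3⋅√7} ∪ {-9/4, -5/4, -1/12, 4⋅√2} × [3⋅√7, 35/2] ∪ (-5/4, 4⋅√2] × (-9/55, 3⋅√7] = ([-57/4, -9/4] × {35/2, 3⋅√7}) ∪ ({-9/4, -5/4, -1/12, 4⋅√2} × [3⋅√7, 35/2]) ∪ ((-5/4, 4⋅√2] × (-9/55, 3⋅√7])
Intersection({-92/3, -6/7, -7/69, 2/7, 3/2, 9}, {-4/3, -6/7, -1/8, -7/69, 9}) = {-6/7, -7/69, 9}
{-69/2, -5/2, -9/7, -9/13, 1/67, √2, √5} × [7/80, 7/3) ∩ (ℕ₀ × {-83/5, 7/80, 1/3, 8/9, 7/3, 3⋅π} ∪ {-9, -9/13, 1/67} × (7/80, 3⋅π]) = {-9/13, 1/67} × (7/80, 7/3)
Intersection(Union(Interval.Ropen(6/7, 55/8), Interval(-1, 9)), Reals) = Interval(-1, 9)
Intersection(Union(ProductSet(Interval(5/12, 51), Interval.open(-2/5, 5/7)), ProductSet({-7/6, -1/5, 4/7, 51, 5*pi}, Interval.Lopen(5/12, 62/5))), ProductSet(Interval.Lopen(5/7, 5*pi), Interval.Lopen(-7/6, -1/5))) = ProductSet(Interval.Lopen(5/7, 5*pi), Interval.Lopen(-2/5, -1/5))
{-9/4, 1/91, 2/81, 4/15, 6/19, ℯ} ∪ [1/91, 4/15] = {-9/4, 6/19, ℯ} ∪ [1/91, 4/15]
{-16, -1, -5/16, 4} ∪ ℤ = ℤ ∪ {-5/16}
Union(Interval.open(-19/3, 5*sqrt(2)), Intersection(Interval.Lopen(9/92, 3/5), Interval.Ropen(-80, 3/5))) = Interval.open(-19/3, 5*sqrt(2))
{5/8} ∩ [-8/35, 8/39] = ∅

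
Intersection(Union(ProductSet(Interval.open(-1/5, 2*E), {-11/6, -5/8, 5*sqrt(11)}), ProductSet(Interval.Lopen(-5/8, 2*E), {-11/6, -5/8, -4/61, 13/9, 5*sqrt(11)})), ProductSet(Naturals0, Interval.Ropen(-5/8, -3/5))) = ProductSet(Range(0, 6, 1), {-5/8})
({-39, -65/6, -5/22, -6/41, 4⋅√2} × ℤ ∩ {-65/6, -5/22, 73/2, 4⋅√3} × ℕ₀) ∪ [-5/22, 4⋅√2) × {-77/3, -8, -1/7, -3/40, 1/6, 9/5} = ({-65/6, -5/22} × ℕ₀) ∪ ([-5/22, 4⋅√2) × {-77/3, -8, -1/7, -3/40, 1/6, 9/5})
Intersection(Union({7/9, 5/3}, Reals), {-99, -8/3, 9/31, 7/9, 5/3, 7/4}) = {-99, -8/3, 9/31, 7/9, 5/3, 7/4}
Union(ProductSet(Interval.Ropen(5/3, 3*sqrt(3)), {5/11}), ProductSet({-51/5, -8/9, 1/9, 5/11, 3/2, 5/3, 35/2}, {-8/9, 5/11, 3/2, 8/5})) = Union(ProductSet({-51/5, -8/9, 1/9, 5/11, 3/2, 5/3, 35/2}, {-8/9, 5/11, 3/2, 8/5}), ProductSet(Interval.Ropen(5/3, 3*sqrt(3)), {5/11}))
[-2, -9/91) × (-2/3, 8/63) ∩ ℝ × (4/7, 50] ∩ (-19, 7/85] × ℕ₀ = ∅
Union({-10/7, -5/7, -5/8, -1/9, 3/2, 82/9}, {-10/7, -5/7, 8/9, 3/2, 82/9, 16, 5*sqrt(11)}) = {-10/7, -5/7, -5/8, -1/9, 8/9, 3/2, 82/9, 16, 5*sqrt(11)}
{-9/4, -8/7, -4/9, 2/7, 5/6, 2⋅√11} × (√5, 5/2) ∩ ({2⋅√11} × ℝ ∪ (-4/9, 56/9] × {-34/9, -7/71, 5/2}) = {2⋅√11} × (√5, 5/2)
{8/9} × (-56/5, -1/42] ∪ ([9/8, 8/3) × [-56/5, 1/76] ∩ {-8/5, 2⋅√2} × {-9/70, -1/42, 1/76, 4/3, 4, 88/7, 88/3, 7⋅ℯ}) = {8/9} × (-56/5, -1/42]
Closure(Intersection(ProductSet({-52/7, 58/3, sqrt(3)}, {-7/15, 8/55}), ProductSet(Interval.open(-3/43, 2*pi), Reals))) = ProductSet({sqrt(3)}, {-7/15, 8/55})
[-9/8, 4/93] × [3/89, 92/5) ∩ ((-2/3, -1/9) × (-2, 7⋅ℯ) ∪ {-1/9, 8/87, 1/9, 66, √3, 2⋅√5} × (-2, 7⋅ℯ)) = (-2/3, -1/9] × [3/89, 92/5)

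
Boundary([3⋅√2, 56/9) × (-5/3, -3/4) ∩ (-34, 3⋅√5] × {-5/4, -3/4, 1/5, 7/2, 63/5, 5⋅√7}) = [3⋅√2, 56/9] × {-5/4}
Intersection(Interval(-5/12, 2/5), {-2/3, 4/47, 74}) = {4/47}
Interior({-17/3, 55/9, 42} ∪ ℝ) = ℝ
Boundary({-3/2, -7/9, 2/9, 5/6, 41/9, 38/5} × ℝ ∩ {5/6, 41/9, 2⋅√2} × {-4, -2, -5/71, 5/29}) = {5/6, 41/9} × {-4, -2, -5/71, 5/29}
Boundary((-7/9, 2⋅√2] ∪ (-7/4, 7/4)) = {-7/4, 2⋅√2}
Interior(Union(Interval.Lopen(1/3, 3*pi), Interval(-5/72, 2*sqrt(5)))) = Interval.open(-5/72, 3*pi)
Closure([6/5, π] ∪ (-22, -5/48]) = [-22, -5/48] ∪ [6/5, π]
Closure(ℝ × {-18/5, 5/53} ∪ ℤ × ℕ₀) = (ℤ × ℕ₀) ∪ (ℝ × {-18/5, 5/53})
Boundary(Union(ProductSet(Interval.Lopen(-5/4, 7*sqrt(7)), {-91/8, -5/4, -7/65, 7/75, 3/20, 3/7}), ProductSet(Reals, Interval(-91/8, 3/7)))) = ProductSet(Reals, {-91/8, 3/7})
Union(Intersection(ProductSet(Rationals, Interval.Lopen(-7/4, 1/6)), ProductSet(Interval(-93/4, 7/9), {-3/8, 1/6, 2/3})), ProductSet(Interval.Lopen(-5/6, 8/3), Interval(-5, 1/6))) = Union(ProductSet(Intersection(Interval(-93/4, 7/9), Rationals), {-3/8, 1/6}), ProductSet(Interval.Lopen(-5/6, 8/3), Interval(-5, 1/6)))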